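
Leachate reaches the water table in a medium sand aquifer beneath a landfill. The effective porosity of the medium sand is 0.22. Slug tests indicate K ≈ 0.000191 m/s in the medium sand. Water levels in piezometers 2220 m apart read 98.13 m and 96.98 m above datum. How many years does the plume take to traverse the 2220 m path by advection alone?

156

Convert K: 0.000191 m/s × 86400 = 16.50 m/day.
Hydraulic gradient i = (98.13 − 96.98) / 2220 = 1.15 / 2220 = 0.0005180.
Darcy flux q = K · i = 16.50 × 0.0005180 = 0.008549 m/day.
Seepage velocity v = q / n_e = 0.008549 / 0.22 = 0.03886 m/day.
Travel time t = L / v = 2220 / 0.03886 = 57133 days = 156.4 years.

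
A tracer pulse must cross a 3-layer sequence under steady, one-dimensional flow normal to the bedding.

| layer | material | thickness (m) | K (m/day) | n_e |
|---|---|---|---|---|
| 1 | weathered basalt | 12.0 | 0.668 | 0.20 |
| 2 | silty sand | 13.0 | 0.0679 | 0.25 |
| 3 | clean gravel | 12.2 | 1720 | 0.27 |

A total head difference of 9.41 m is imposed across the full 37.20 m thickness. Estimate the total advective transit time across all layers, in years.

0.545

With flow normal to the layers, continuity requires the same specific discharge q through every layer.
Σ(b_i/K_i) = 12.0/0.668 + 13.0/0.0679 + 12.2/1720 = 209.4 d.
q = Δh / Σ(b_i/K_i) = 9.41 / 209.4 = 0.04493 m/day.
In each layer the seepage velocity is v_i = q/n_i, so the layer transit time is t_i = b_i·n_i / q:
  layer 1 (weathered basalt): t_1 = 12.0 × 0.20 / 0.04493 = 53.41 d
  layer 2 (silty sand): t_2 = 13.0 × 0.25 / 0.04493 = 72.33 d
  layer 3 (clean gravel): t_3 = 12.2 × 0.27 / 0.04493 = 73.31 d
Total t = Σ t_i = 199.1 days = 0.5450 years.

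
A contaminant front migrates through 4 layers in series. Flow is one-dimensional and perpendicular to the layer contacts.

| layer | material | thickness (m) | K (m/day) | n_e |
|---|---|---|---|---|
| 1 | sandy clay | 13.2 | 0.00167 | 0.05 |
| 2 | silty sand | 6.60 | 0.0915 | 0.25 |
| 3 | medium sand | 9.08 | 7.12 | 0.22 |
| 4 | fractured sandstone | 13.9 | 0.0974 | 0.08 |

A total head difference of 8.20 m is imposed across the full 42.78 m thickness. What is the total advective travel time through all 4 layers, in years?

14.7

With flow normal to the layers, continuity requires the same specific discharge q through every layer.
Σ(b_i/K_i) = 13.2/0.00167 + 6.60/0.0915 + 9.08/7.12 + 13.9/0.0974 = 8120 d.
q = Δh / Σ(b_i/K_i) = 8.20 / 8120 = 0.001010 m/day.
In each layer the seepage velocity is v_i = q/n_i, so the layer transit time is t_i = b_i·n_i / q:
  layer 1 (sandy clay): t_1 = 13.2 × 0.05 / 0.001010 = 653.6 d
  layer 2 (silty sand): t_2 = 6.60 × 0.25 / 0.001010 = 1634 d
  layer 3 (medium sand): t_3 = 9.08 × 0.22 / 0.001010 = 1978 d
  layer 4 (fractured sandstone): t_4 = 13.9 × 0.08 / 0.001010 = 1101 d
Total t = Σ t_i = 5367 days = 14.69 years.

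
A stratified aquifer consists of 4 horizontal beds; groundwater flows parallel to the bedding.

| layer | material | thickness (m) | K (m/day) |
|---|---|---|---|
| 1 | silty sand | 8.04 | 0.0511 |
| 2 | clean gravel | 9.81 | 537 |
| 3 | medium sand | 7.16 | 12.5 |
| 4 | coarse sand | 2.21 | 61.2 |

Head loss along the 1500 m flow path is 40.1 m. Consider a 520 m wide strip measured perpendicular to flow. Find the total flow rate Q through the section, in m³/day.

76400

Flow is parallel to layering, so each bed carries its own Darcy discharge and the transmissivities add.
Σ(K_i·b_i) = 0.0511×8.04 + 537×9.81 + 12.5×7.16 + 61.2×2.21 = 5493 m²/day.
Hydraulic gradient i = Δh / L = 40.1 / 1500 = 0.02673.
Q = Σ(K_i·b_i) · W · i = 5493 × 520 × 0.02673 = 76362 m³/day.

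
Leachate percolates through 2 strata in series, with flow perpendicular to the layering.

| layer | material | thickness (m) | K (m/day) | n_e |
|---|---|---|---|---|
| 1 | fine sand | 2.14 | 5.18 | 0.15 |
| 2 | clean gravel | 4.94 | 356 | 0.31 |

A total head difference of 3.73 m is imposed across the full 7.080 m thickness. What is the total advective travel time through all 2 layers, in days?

0.212

With flow normal to the layers, continuity requires the same specific discharge q through every layer.
Σ(b_i/K_i) = 2.14/5.18 + 4.94/356 = 0.4270 d.
q = Δh / Σ(b_i/K_i) = 3.73 / 0.4270 = 8.735 m/day.
In each layer the seepage velocity is v_i = q/n_i, so the layer transit time is t_i = b_i·n_i / q:
  layer 1 (fine sand): t_1 = 2.14 × 0.15 / 8.735 = 0.03675 d
  layer 2 (clean gravel): t_2 = 4.94 × 0.31 / 8.735 = 0.1753 d
Total t = Σ t_i = 0.2121 days.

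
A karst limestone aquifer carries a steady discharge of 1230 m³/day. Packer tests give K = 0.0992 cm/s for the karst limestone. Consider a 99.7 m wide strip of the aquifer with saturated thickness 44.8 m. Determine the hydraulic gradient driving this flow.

0.00321

Convert K: 0.0992 cm/s × 864 = 85.71 m/day.
Cross-sectional area A = 99.7 × 44.8 = 4467 m².
From Q = K·A·i, i = Q / (K·A) = 1230 / (85.71 × 4467) = 0.003213.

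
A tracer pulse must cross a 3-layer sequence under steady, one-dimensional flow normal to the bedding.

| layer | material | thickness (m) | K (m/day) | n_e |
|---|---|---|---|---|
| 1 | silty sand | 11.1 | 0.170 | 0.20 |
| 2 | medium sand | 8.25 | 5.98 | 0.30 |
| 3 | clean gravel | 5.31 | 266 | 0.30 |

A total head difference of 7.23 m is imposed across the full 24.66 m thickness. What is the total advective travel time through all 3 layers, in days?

With flow normal to the layers, continuity requires the same specific discharge q through every layer.
Σ(b_i/K_i) = 11.1/0.170 + 8.25/5.98 + 5.31/266 = 66.69 d.
q = Δh / Σ(b_i/K_i) = 7.23 / 66.69 = 0.1084 m/day.
In each layer the seepage velocity is v_i = q/n_i, so the layer transit time is t_i = b_i·n_i / q:
  layer 1 (silty sand): t_1 = 11.1 × 0.20 / 0.1084 = 20.48 d
  layer 2 (medium sand): t_2 = 8.25 × 0.30 / 0.1084 = 22.83 d
  layer 3 (clean gravel): t_3 = 5.31 × 0.30 / 0.1084 = 14.69 d
Total t = Σ t_i = 58.00 days.

58.0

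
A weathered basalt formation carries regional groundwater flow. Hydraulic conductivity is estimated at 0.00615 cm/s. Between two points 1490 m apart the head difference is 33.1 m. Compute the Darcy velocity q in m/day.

Convert K: 0.00615 cm/s × 864 = 5.314 m/day.
Hydraulic gradient i = Δh / L = 33.1 / 1490 = 0.02221.
Specific discharge q = K · i = 5.314 × 0.02221 = 0.1180 m/day.

0.118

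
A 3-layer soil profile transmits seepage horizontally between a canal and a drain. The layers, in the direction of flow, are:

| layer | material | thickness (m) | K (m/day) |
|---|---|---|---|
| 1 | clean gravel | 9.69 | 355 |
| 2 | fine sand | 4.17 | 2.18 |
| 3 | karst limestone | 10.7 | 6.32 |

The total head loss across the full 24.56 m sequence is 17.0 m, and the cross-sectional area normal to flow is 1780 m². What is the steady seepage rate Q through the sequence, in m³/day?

8330

Flow is perpendicular to layering, so the layers act in series and the equivalent K is the thickness-weighted harmonic mean.
Total thickness L = 9.69 + 4.17 + 10.7 = 24.56 m.
Σ(b_i/K_i) = 9.69/355 + 4.17/2.18 + 10.7/6.32 = 3.633 d.
K_eq = L / Σ(b_i/K_i) = 24.56 / 3.633 = 6.760 m/day.
Q = K_eq · A · (Δh/L) = 6.760 × 1780 × (17.0/24.56) = 8329 m³/day.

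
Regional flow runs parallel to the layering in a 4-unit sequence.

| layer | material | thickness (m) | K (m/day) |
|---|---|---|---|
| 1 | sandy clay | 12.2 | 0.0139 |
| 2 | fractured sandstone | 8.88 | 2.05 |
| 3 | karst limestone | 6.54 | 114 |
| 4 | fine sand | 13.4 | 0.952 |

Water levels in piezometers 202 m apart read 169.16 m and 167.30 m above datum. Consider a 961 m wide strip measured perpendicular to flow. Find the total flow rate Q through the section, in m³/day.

Flow is parallel to layering, so each bed carries its own Darcy discharge and the transmissivities add.
Σ(K_i·b_i) = 0.0139×12.2 + 2.05×8.88 + 114×6.54 + 0.952×13.4 = 776.7 m²/day.
Hydraulic gradient i = (169.16 − 167.30) / 202 = 1.86 / 202 = 0.009208.
Q = Σ(K_i·b_i) · W · i = 776.7 × 961 × 0.009208 = 6873 m³/day.

6870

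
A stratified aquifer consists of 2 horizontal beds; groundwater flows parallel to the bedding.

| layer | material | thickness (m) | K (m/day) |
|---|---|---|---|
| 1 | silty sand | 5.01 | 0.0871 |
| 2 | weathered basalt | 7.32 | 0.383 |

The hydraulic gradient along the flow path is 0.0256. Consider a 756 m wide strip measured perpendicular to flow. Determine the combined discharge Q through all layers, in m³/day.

Flow is parallel to layering, so each bed carries its own Darcy discharge and the transmissivities add.
Σ(K_i·b_i) = 0.0871×5.01 + 0.383×7.32 = 3.240 m²/day.
Hydraulic gradient i = 0.0256.
Q = Σ(K_i·b_i) · W · i = 3.240 × 756 × 0.02560 = 62.70 m³/day.

62.7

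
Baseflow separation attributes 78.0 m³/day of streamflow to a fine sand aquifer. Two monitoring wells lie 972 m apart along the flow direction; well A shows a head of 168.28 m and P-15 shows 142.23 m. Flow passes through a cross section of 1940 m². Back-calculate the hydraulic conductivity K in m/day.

Hydraulic gradient i = (168.28 − 142.23) / 972 = 26.05 / 972 = 0.02680.
From Q = K·A·i, K = Q / (A·i) = 78.0 / (1940 × 0.02680) = 1.500 m/day.

1.50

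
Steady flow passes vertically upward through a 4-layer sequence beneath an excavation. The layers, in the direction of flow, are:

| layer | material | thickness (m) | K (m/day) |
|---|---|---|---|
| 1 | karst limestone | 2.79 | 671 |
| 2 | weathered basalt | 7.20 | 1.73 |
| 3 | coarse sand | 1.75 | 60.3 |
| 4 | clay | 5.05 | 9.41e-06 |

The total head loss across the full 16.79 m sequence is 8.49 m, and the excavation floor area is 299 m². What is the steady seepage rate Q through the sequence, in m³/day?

0.00473

Flow is perpendicular to layering, so the layers act in series and the equivalent K is the thickness-weighted harmonic mean.
Total thickness L = 2.79 + 7.20 + 1.75 + 5.05 = 16.79 m.
Σ(b_i/K_i) = 2.79/671 + 7.20/1.73 + 1.75/60.3 + 5.05/9.41e-06 = 5.367e+05 d.
K_eq = L / Σ(b_i/K_i) = 16.79 / 5.367e+05 = 3.129e-05 m/day.
Q = K_eq · A · (Δh/L) = 3.129e-05 × 299 × (8.49/16.79) = 0.004730 m³/day.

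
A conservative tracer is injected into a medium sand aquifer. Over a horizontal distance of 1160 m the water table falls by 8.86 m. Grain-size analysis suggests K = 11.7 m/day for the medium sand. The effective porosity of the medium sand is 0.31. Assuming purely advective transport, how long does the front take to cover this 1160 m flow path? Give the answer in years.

Hydraulic gradient i = Δh / L = 8.86 / 1160 = 0.007638.
Darcy flux q = K · i = 11.70 × 0.007638 = 0.08936 m/day.
Seepage velocity v = q / n_e = 0.08936 / 0.31 = 0.2883 m/day.
Travel time t = L / v = 1160 / 0.2883 = 4024 days = 11.02 years.

11.0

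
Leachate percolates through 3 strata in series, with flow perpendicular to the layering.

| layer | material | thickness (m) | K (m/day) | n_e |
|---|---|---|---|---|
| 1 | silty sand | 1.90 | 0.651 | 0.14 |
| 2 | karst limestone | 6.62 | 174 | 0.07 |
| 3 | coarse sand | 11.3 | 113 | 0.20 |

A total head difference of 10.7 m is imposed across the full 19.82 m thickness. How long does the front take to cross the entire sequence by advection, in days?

0.854

With flow normal to the layers, continuity requires the same specific discharge q through every layer.
Σ(b_i/K_i) = 1.90/0.651 + 6.62/174 + 11.3/113 = 3.057 d.
q = Δh / Σ(b_i/K_i) = 10.7 / 3.057 = 3.501 m/day.
In each layer the seepage velocity is v_i = q/n_i, so the layer transit time is t_i = b_i·n_i / q:
  layer 1 (silty sand): t_1 = 1.90 × 0.14 / 3.501 = 0.07599 d
  layer 2 (karst limestone): t_2 = 6.62 × 0.07 / 3.501 = 0.1324 d
  layer 3 (coarse sand): t_3 = 11.3 × 0.20 / 3.501 = 0.6456 d
Total t = Σ t_i = 0.8540 days.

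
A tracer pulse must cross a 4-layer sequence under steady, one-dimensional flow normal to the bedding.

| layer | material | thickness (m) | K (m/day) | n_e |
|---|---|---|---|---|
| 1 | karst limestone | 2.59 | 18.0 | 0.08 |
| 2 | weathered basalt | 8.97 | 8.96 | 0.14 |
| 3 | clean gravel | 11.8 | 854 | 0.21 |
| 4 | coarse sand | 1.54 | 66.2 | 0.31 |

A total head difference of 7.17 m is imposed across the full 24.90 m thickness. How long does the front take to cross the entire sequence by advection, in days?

With flow normal to the layers, continuity requires the same specific discharge q through every layer.
Σ(b_i/K_i) = 2.59/18.0 + 8.97/8.96 + 11.8/854 + 1.54/66.2 = 1.182 d.
q = Δh / Σ(b_i/K_i) = 7.17 / 1.182 = 6.066 m/day.
In each layer the seepage velocity is v_i = q/n_i, so the layer transit time is t_i = b_i·n_i / q:
  layer 1 (karst limestone): t_1 = 2.59 × 0.08 / 6.066 = 0.03416 d
  layer 2 (weathered basalt): t_2 = 8.97 × 0.14 / 6.066 = 0.2070 d
  layer 3 (clean gravel): t_3 = 11.8 × 0.21 / 6.066 = 0.4085 d
  layer 4 (coarse sand): t_4 = 1.54 × 0.31 / 6.066 = 0.07871 d
Total t = Σ t_i = 0.7284 days.

0.728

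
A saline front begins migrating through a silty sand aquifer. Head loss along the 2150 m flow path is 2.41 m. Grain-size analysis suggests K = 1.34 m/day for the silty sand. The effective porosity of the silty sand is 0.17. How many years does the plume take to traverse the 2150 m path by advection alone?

Hydraulic gradient i = Δh / L = 2.41 / 2150 = 0.001121.
Darcy flux q = K · i = 1.340 × 0.001121 = 0.001502 m/day.
Seepage velocity v = q / n_e = 0.001502 / 0.17 = 0.008836 m/day.
Travel time t = L / v = 2150 / 0.008836 = 2.433e+05 days = 666.2 years.

666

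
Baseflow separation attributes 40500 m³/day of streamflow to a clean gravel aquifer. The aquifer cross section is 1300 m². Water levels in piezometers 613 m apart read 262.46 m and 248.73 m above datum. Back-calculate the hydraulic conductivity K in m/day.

Hydraulic gradient i = (262.46 − 248.73) / 613 = 13.73 / 613 = 0.02240.
From Q = K·A·i, K = Q / (A·i) = 40500 / (1300 × 0.02240) = 1391 m/day.

1390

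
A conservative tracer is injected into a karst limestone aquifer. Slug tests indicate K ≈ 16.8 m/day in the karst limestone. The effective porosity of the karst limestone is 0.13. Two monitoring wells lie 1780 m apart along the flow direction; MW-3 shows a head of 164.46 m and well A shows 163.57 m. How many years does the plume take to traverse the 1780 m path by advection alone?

Hydraulic gradient i = (164.46 − 163.57) / 1780 = 0.89 / 1780 = 0.0005000.
Darcy flux q = K · i = 16.80 × 0.0005000 = 0.008400 m/day.
Seepage velocity v = q / n_e = 0.008400 / 0.13 = 0.06462 m/day.
Travel time t = L / v = 1780 / 0.06462 = 27548 days = 75.42 years.

75.4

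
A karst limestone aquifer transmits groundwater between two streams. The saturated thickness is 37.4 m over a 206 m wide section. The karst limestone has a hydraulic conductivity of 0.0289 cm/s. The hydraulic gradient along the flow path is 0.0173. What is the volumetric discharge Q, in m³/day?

3330

Convert K: 0.0289 cm/s × 864 = 24.97 m/day.
Cross-sectional area A = 206 × 37.4 = 7704 m².
Hydraulic gradient i = 0.0173.
Darcy's law: Q = K · A · i = 24.97 × 7704 × 0.01730 = 3328 m³/day.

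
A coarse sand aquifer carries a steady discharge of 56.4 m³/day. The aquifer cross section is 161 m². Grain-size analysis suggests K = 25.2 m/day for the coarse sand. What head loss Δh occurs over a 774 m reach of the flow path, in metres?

From Q = K·A·i, i = Q / (K·A) = 56.4 / (25.20 × 161.0) = 0.01390.
Head loss Δh = i · L = 0.01390 × 774 = 10.76 m.

10.8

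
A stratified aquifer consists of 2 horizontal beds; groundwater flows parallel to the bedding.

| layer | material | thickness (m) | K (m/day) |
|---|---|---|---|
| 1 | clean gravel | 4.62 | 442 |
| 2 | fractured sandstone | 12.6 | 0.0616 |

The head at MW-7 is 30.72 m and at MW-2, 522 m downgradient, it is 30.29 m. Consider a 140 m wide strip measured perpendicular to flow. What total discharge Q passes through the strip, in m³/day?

236

Flow is parallel to layering, so each bed carries its own Darcy discharge and the transmissivities add.
Σ(K_i·b_i) = 442×4.62 + 0.0616×12.6 = 2043 m²/day.
Hydraulic gradient i = (30.72 − 30.29) / 522 = 0.43 / 522 = 0.0008238.
Q = Σ(K_i·b_i) · W · i = 2043 × 140 × 0.0008238 = 235.6 m³/day.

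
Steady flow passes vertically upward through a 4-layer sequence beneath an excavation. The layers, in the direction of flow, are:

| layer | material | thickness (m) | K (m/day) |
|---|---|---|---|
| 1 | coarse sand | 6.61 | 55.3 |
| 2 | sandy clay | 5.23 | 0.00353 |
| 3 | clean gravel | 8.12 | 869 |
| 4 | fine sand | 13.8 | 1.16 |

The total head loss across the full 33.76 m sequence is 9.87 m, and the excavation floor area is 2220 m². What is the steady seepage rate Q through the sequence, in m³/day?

14.7

Flow is perpendicular to layering, so the layers act in series and the equivalent K is the thickness-weighted harmonic mean.
Total thickness L = 6.61 + 5.23 + 8.12 + 13.8 = 33.76 m.
Σ(b_i/K_i) = 6.61/55.3 + 5.23/0.00353 + 8.12/869 + 13.8/1.16 = 1494 d.
K_eq = L / Σ(b_i/K_i) = 33.76 / 1494 = 0.02260 m/day.
Q = K_eq · A · (Δh/L) = 0.02260 × 2220 × (9.87/33.76) = 14.67 m³/day.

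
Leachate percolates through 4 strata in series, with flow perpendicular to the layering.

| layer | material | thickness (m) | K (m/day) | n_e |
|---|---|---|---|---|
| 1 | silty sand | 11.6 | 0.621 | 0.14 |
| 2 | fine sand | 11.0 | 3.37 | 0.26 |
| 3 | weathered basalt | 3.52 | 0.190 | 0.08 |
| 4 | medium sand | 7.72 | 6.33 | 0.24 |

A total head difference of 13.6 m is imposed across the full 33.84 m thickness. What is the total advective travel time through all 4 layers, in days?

20.3

With flow normal to the layers, continuity requires the same specific discharge q through every layer.
Σ(b_i/K_i) = 11.6/0.621 + 11.0/3.37 + 3.52/0.190 + 7.72/6.33 = 41.69 d.
q = Δh / Σ(b_i/K_i) = 13.6 / 41.69 = 0.3262 m/day.
In each layer the seepage velocity is v_i = q/n_i, so the layer transit time is t_i = b_i·n_i / q:
  layer 1 (silty sand): t_1 = 11.6 × 0.14 / 0.3262 = 4.978 d
  layer 2 (fine sand): t_2 = 11.0 × 0.26 / 0.3262 = 8.767 d
  layer 3 (weathered basalt): t_3 = 3.52 × 0.08 / 0.3262 = 0.8632 d
  layer 4 (medium sand): t_4 = 7.72 × 0.24 / 0.3262 = 5.680 d
Total t = Σ t_i = 20.29 days.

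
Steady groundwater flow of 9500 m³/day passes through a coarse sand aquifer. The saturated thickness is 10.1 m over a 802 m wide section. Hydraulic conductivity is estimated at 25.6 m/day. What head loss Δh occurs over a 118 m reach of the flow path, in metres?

Cross-sectional area A = 802 × 10.1 = 8100 m².
From Q = K·A·i, i = Q / (K·A) = 9500 / (25.60 × 8100) = 0.04581.
Head loss Δh = i · L = 0.04581 × 118 = 5.406 m.

5.41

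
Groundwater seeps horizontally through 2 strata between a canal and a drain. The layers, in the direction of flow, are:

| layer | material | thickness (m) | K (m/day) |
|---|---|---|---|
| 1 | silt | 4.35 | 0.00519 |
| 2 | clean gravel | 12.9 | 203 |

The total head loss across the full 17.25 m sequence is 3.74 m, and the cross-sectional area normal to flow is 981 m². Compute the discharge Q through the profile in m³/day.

4.38

Flow is perpendicular to layering, so the layers act in series and the equivalent K is the thickness-weighted harmonic mean.
Total thickness L = 4.35 + 12.9 = 17.25 m.
Σ(b_i/K_i) = 4.35/0.00519 + 12.9/203 = 838.2 d.
K_eq = L / Σ(b_i/K_i) = 17.25 / 838.2 = 0.02058 m/day.
Q = K_eq · A · (Δh/L) = 0.02058 × 981 × (3.74/17.25) = 4.377 m³/day.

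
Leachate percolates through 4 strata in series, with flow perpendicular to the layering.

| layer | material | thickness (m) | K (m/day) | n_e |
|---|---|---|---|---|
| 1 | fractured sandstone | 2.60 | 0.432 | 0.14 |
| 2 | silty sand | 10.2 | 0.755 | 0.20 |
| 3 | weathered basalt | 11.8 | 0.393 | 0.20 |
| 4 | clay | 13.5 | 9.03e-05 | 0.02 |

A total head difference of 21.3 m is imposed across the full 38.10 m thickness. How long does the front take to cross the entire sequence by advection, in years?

With flow normal to the layers, continuity requires the same specific discharge q through every layer.
Σ(b_i/K_i) = 2.60/0.432 + 10.2/0.755 + 11.8/0.393 + 13.5/9.03e-05 = 1.496e+05 d.
q = Δh / Σ(b_i/K_i) = 21.3 / 1.496e+05 = 0.0001424 m/day.
In each layer the seepage velocity is v_i = q/n_i, so the layer transit time is t_i = b_i·n_i / q:
  layer 1 (fractured sandstone): t_1 = 2.60 × 0.14 / 0.0001424 = 2556 d
  layer 2 (silty sand): t_2 = 10.2 × 0.20 / 0.0001424 = 14323 d
  layer 3 (weathered basalt): t_3 = 11.8 × 0.20 / 0.0001424 = 16570 d
  layer 4 (clay): t_4 = 13.5 × 0.02 / 0.0001424 = 1896 d
Total t = Σ t_i = 35345 days = 96.77 years.

96.8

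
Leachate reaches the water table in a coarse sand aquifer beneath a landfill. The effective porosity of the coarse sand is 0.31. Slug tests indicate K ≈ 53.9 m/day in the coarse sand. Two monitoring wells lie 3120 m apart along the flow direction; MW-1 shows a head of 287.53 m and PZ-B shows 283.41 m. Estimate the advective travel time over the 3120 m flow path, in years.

Hydraulic gradient i = (287.53 − 283.41) / 3120 = 4.12 / 3120 = 0.001321.
Darcy flux q = K · i = 53.90 × 0.001321 = 0.07118 m/day.
Seepage velocity v = q / n_e = 0.07118 / 0.31 = 0.2296 m/day.
Travel time t = L / v = 3120 / 0.2296 = 13589 days = 37.20 years.

37.2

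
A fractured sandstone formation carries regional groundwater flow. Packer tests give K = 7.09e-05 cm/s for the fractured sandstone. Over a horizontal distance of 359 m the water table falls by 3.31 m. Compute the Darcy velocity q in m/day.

0.000565

Convert K: 7.09e-05 cm/s × 864 = 0.06126 m/day.
Hydraulic gradient i = Δh / L = 3.31 / 359 = 0.009220.
Specific discharge q = K · i = 0.06126 × 0.009220 = 0.0005648 m/day.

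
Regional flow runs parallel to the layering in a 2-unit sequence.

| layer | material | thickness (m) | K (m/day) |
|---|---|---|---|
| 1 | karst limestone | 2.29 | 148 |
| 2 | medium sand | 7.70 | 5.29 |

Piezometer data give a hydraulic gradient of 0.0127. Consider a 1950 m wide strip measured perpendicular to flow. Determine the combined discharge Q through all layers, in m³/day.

Flow is parallel to layering, so each bed carries its own Darcy discharge and the transmissivities add.
Σ(K_i·b_i) = 148×2.29 + 5.29×7.70 = 379.7 m²/day.
Hydraulic gradient i = 0.0127.
Q = Σ(K_i·b_i) · W · i = 379.7 × 1950 × 0.01270 = 9402 m³/day.

9400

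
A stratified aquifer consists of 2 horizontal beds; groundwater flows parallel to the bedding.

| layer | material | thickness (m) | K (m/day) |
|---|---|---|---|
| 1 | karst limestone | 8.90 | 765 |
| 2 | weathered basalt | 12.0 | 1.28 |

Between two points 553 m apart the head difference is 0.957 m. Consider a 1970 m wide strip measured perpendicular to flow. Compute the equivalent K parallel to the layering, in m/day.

327

Flow is parallel to layering, so each bed carries its own Darcy discharge and the transmissivities add.
Σ(K_i·b_i) = 765×8.90 + 1.28×12.0 = 6824 m²/day.
Total thickness b = 20.90 m, so K_eq = Σ(K_i·b_i)/b = 326.5 m/day.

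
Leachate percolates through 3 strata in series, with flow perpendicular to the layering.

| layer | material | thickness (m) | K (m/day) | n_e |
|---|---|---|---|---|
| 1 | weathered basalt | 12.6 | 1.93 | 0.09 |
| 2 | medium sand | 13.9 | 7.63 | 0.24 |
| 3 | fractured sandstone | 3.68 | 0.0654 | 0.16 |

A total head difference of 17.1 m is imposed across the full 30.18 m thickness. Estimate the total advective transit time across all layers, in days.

With flow normal to the layers, continuity requires the same specific discharge q through every layer.
Σ(b_i/K_i) = 12.6/1.93 + 13.9/7.63 + 3.68/0.0654 = 64.62 d.
q = Δh / Σ(b_i/K_i) = 17.1 / 64.62 = 0.2646 m/day.
In each layer the seepage velocity is v_i = q/n_i, so the layer transit time is t_i = b_i·n_i / q:
  layer 1 (weathered basalt): t_1 = 12.6 × 0.09 / 0.2646 = 4.285 d
  layer 2 (medium sand): t_2 = 13.9 × 0.24 / 0.2646 = 12.61 d
  layer 3 (fractured sandstone): t_3 = 3.68 × 0.16 / 0.2646 = 2.225 d
Total t = Σ t_i = 19.12 days.

19.1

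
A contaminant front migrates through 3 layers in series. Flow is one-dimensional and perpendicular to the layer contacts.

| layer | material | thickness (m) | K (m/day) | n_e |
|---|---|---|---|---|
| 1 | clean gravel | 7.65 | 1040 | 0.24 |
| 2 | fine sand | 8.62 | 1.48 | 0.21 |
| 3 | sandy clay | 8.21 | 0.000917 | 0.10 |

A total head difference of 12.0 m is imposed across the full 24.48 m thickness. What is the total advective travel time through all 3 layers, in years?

9.13

With flow normal to the layers, continuity requires the same specific discharge q through every layer.
Σ(b_i/K_i) = 7.65/1040 + 8.62/1.48 + 8.21/0.000917 = 8959 d.
q = Δh / Σ(b_i/K_i) = 12.0 / 8959 = 0.001339 m/day.
In each layer the seepage velocity is v_i = q/n_i, so the layer transit time is t_i = b_i·n_i / q:
  layer 1 (clean gravel): t_1 = 7.65 × 0.24 / 0.001339 = 1371 d
  layer 2 (fine sand): t_2 = 8.62 × 0.21 / 0.001339 = 1351 d
  layer 3 (sandy clay): t_3 = 8.21 × 0.10 / 0.001339 = 612.9 d
Total t = Σ t_i = 3335 days = 9.131 years.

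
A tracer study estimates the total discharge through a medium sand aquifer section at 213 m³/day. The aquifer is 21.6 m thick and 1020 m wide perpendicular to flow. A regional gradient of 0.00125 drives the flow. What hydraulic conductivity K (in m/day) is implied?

Cross-sectional area A = 1020 × 21.6 = 22032 m².
Hydraulic gradient i = 0.00125.
From Q = K·A·i, K = Q / (A·i) = 213 / (22032 × 0.001250) = 7.734 m/day.

7.73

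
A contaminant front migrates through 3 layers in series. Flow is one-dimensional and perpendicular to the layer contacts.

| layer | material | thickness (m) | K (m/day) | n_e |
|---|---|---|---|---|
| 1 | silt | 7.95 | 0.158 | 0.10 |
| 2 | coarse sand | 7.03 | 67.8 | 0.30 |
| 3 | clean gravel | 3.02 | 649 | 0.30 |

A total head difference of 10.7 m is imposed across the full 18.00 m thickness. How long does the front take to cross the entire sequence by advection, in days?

18.0

With flow normal to the layers, continuity requires the same specific discharge q through every layer.
Σ(b_i/K_i) = 7.95/0.158 + 7.03/67.8 + 3.02/649 = 50.42 d.
q = Δh / Σ(b_i/K_i) = 10.7 / 50.42 = 0.2122 m/day.
In each layer the seepage velocity is v_i = q/n_i, so the layer transit time is t_i = b_i·n_i / q:
  layer 1 (silt): t_1 = 7.95 × 0.10 / 0.2122 = 3.747 d
  layer 2 (coarse sand): t_2 = 7.03 × 0.30 / 0.2122 = 9.939 d
  layer 3 (clean gravel): t_3 = 3.02 × 0.30 / 0.2122 = 4.270 d
Total t = Σ t_i = 17.95 days.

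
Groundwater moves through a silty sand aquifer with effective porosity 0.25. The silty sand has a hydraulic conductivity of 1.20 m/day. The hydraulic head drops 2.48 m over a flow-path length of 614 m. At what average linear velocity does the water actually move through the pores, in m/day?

Hydraulic gradient i = Δh / L = 2.48 / 614 = 0.004039.
Darcy flux q = K · i = 1.200 × 0.004039 = 0.004847 m/day.
Seepage velocity v = q / n_e = 0.004847 / 0.25 = 0.01939 m/day.

0.0194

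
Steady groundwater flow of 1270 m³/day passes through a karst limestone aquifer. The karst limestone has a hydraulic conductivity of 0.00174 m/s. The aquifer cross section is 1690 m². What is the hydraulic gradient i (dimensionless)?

0.00500

Convert K: 0.00174 m/s × 86400 = 150.3 m/day.
From Q = K·A·i, i = Q / (K·A) = 1270 / (150.3 × 1690) = 0.004999.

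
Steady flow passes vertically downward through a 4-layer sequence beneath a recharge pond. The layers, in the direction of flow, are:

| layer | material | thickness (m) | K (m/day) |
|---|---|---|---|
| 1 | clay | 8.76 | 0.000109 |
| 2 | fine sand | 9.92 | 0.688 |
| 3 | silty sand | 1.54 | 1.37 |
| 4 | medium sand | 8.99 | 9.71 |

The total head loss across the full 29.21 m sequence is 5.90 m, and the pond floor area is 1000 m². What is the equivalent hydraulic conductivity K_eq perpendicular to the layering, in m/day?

Flow is perpendicular to layering, so the layers act in series and the equivalent K is the thickness-weighted harmonic mean.
Total thickness L = 8.76 + 9.92 + 1.54 + 8.99 = 29.21 m.
Σ(b_i/K_i) = 8.76/0.000109 + 9.92/0.688 + 1.54/1.37 + 8.99/9.71 = 80383 d.
K_eq = L / Σ(b_i/K_i) = 29.21 / 80383 = 0.0003634 m/day.

0.000363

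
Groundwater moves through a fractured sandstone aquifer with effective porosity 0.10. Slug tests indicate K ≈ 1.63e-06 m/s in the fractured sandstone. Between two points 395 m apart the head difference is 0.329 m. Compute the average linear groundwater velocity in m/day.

Convert K: 1.63e-06 m/s × 86400 = 0.1408 m/day.
Hydraulic gradient i = Δh / L = 0.329 / 395 = 0.0008329.
Darcy flux q = K · i = 0.1408 × 0.0008329 = 0.0001173 m/day.
Seepage velocity v = q / n_e = 0.0001173 / 0.10 = 0.001173 m/day.

0.00117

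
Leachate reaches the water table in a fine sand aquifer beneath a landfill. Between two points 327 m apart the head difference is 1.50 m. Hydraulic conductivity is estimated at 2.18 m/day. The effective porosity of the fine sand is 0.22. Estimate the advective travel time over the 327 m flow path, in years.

Hydraulic gradient i = Δh / L = 1.50 / 327 = 0.004587.
Darcy flux q = K · i = 2.180 × 0.004587 = 0.01000 m/day.
Seepage velocity v = q / n_e = 0.01000 / 0.22 = 0.04545 m/day.
Travel time t = L / v = 327 / 0.04545 = 7194 days = 19.70 years.

19.7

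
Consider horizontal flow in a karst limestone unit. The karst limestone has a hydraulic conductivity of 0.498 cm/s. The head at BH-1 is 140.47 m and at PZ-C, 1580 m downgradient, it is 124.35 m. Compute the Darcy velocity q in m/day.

Convert K: 0.498 cm/s × 864 = 430.3 m/day.
Hydraulic gradient i = (140.47 − 124.35) / 1580 = 16.12 / 1580 = 0.01020.
Specific discharge q = K · i = 430.3 × 0.01020 = 4.390 m/day.

4.39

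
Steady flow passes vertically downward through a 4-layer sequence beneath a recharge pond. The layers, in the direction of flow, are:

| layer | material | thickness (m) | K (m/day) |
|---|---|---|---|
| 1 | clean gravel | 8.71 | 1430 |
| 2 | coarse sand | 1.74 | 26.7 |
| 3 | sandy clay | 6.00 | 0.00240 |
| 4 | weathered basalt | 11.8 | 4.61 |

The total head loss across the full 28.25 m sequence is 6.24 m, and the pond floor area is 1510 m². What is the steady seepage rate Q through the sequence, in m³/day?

3.76

Flow is perpendicular to layering, so the layers act in series and the equivalent K is the thickness-weighted harmonic mean.
Total thickness L = 8.71 + 1.74 + 6.00 + 11.8 = 28.25 m.
Σ(b_i/K_i) = 8.71/1430 + 1.74/26.7 + 6.00/0.00240 + 11.8/4.61 = 2503 d.
K_eq = L / Σ(b_i/K_i) = 28.25 / 2503 = 0.01129 m/day.
Q = K_eq · A · (Δh/L) = 0.01129 × 1510 × (6.24/28.25) = 3.765 m³/day.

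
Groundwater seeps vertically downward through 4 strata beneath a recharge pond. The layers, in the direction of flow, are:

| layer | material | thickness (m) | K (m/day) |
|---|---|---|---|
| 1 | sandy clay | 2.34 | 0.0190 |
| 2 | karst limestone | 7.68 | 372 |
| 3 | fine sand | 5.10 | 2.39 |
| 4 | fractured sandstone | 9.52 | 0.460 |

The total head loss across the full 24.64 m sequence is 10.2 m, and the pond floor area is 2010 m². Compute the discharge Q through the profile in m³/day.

Flow is perpendicular to layering, so the layers act in series and the equivalent K is the thickness-weighted harmonic mean.
Total thickness L = 2.34 + 7.68 + 5.10 + 9.52 = 24.64 m.
Σ(b_i/K_i) = 2.34/0.0190 + 7.68/372 + 5.10/2.39 + 9.52/0.460 = 146.0 d.
K_eq = L / Σ(b_i/K_i) = 24.64 / 146.0 = 0.1688 m/day.
Q = K_eq · A · (Δh/L) = 0.1688 × 2010 × (10.2/24.64) = 140.4 m³/day.

140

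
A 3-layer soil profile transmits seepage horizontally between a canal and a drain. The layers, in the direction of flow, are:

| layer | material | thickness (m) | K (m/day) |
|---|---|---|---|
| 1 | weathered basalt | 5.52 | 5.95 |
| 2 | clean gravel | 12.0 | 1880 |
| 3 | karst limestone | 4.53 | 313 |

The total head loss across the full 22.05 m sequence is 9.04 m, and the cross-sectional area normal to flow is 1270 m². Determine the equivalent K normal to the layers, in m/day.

Flow is perpendicular to layering, so the layers act in series and the equivalent K is the thickness-weighted harmonic mean.
Total thickness L = 5.52 + 12.0 + 4.53 = 22.05 m.
Σ(b_i/K_i) = 5.52/5.95 + 12.0/1880 + 4.53/313 = 0.9486 d.
K_eq = L / Σ(b_i/K_i) = 22.05 / 0.9486 = 23.25 m/day.

23.2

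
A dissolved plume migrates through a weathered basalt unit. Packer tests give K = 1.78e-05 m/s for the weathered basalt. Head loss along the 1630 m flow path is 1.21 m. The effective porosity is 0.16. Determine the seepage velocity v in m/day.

0.00714

Convert K: 1.78e-05 m/s × 86400 = 1.538 m/day.
Hydraulic gradient i = Δh / L = 1.21 / 1630 = 0.0007423.
Darcy flux q = K · i = 1.538 × 0.0007423 = 0.001142 m/day.
Seepage velocity v = q / n_e = 0.001142 / 0.16 = 0.007135 m/day.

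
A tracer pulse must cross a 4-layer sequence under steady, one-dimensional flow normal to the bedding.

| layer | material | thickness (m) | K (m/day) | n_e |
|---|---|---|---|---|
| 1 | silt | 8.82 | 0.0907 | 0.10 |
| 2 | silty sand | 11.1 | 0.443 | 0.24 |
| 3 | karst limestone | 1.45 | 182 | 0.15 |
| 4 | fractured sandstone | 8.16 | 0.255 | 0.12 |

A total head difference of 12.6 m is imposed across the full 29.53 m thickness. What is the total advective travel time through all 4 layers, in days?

With flow normal to the layers, continuity requires the same specific discharge q through every layer.
Σ(b_i/K_i) = 8.82/0.0907 + 11.1/0.443 + 1.45/182 + 8.16/0.255 = 154.3 d.
q = Δh / Σ(b_i/K_i) = 12.6 / 154.3 = 0.08165 m/day.
In each layer the seepage velocity is v_i = q/n_i, so the layer transit time is t_i = b_i·n_i / q:
  layer 1 (silt): t_1 = 8.82 × 0.10 / 0.08165 = 10.80 d
  layer 2 (silty sand): t_2 = 11.1 × 0.24 / 0.08165 = 32.63 d
  layer 3 (karst limestone): t_3 = 1.45 × 0.15 / 0.08165 = 2.664 d
  layer 4 (fractured sandstone): t_4 = 8.16 × 0.12 / 0.08165 = 11.99 d
Total t = Σ t_i = 58.08 days.

58.1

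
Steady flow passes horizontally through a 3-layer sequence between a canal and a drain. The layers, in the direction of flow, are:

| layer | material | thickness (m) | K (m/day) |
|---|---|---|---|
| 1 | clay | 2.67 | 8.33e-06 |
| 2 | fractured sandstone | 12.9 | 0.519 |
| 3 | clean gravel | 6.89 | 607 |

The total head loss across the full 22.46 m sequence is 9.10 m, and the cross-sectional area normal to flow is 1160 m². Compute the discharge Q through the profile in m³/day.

Flow is perpendicular to layering, so the layers act in series and the equivalent K is the thickness-weighted harmonic mean.
Total thickness L = 2.67 + 12.9 + 6.89 = 22.46 m.
Σ(b_i/K_i) = 2.67/8.33e-06 + 12.9/0.519 + 6.89/607 = 3.206e+05 d.
K_eq = L / Σ(b_i/K_i) = 22.46 / 3.206e+05 = 7.007e-05 m/day.
Q = K_eq · A · (Δh/L) = 7.007e-05 × 1160 × (9.10/22.46) = 0.03293 m³/day.

0.0329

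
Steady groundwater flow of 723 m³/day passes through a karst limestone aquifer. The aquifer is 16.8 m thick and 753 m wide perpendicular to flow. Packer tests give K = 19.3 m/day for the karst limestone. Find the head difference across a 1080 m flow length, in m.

Cross-sectional area A = 753 × 16.8 = 12650 m².
From Q = K·A·i, i = Q / (K·A) = 723 / (19.30 × 12650) = 0.002961.
Head loss Δh = i · L = 0.002961 × 1080 = 3.198 m.

3.20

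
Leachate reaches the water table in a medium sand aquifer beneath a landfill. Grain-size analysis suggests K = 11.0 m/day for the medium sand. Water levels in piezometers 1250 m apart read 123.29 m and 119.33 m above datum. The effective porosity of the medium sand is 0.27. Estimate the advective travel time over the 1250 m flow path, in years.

Hydraulic gradient i = (123.29 − 119.33) / 1250 = 3.96 / 1250 = 0.003168.
Darcy flux q = K · i = 11.00 × 0.003168 = 0.03485 m/day.
Seepage velocity v = q / n_e = 0.03485 / 0.27 = 0.1291 m/day.
Travel time t = L / v = 1250 / 0.1291 = 9685 days = 26.52 years.

26.5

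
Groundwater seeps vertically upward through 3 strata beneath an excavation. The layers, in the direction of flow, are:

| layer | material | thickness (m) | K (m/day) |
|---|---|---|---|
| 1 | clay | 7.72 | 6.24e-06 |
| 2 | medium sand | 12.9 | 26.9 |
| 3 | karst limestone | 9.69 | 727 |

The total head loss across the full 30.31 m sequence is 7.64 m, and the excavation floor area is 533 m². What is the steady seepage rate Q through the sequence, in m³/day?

Flow is perpendicular to layering, so the layers act in series and the equivalent K is the thickness-weighted harmonic mean.
Total thickness L = 7.72 + 12.9 + 9.69 = 30.31 m.
Σ(b_i/K_i) = 7.72/6.24e-06 + 12.9/26.9 + 9.69/727 = 1.237e+06 d.
K_eq = L / Σ(b_i/K_i) = 30.31 / 1.237e+06 = 2.450e-05 m/day.
Q = K_eq · A · (Δh/L) = 2.450e-05 × 533 × (7.64/30.31) = 0.003291 m³/day.

0.00329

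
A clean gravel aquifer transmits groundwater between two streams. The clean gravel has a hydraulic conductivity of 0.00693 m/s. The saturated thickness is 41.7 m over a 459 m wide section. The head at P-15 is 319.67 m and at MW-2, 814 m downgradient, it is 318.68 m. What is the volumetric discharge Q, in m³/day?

13900

Convert K: 0.00693 m/s × 86400 = 598.8 m/day.
Cross-sectional area A = 459 × 41.7 = 19140 m².
Hydraulic gradient i = (319.67 − 318.68) / 814 = 0.99 / 814 = 0.001216.
Darcy's law: Q = K · A · i = 598.8 × 19140 × 0.001216 = 13938 m³/day.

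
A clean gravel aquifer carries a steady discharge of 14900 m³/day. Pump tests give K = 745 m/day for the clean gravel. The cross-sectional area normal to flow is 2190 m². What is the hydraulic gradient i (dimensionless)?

0.00913

From Q = K·A·i, i = Q / (K·A) = 14900 / (745.0 × 2190) = 0.009132.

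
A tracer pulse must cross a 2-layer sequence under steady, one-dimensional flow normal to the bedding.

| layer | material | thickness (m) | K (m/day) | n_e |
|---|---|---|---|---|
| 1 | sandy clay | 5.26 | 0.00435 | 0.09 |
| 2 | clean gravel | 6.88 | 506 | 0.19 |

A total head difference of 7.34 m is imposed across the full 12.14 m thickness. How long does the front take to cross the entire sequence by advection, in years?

0.803

With flow normal to the layers, continuity requires the same specific discharge q through every layer.
Σ(b_i/K_i) = 5.26/0.00435 + 6.88/506 = 1209 d.
q = Δh / Σ(b_i/K_i) = 7.34 / 1209 = 0.006070 m/day.
In each layer the seepage velocity is v_i = q/n_i, so the layer transit time is t_i = b_i·n_i / q:
  layer 1 (sandy clay): t_1 = 5.26 × 0.09 / 0.006070 = 77.99 d
  layer 2 (clean gravel): t_2 = 6.88 × 0.19 / 0.006070 = 215.4 d
Total t = Σ t_i = 293.3 days = 0.8031 years.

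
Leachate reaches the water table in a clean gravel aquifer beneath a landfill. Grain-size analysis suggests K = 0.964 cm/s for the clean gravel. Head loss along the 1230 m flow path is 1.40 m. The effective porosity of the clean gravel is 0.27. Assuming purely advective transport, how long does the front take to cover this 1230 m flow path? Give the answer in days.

350

Convert K: 0.964 cm/s × 864 = 832.9 m/day.
Hydraulic gradient i = Δh / L = 1.40 / 1230 = 0.001138.
Darcy flux q = K · i = 832.9 × 0.001138 = 0.9480 m/day.
Seepage velocity v = q / n_e = 0.9480 / 0.27 = 3.511 m/day.
Travel time t = L / v = 1230 / 3.511 = 350.3 days.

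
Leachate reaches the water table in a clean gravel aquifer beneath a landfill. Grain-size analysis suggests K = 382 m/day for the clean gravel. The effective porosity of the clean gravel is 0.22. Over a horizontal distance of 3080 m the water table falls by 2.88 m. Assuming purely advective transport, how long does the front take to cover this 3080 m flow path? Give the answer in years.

Hydraulic gradient i = Δh / L = 2.88 / 3080 = 0.0009351.
Darcy flux q = K · i = 382.0 × 0.0009351 = 0.3572 m/day.
Seepage velocity v = q / n_e = 0.3572 / 0.22 = 1.624 m/day.
Travel time t = L / v = 3080 / 1.624 = 1897 days = 5.194 years.

5.19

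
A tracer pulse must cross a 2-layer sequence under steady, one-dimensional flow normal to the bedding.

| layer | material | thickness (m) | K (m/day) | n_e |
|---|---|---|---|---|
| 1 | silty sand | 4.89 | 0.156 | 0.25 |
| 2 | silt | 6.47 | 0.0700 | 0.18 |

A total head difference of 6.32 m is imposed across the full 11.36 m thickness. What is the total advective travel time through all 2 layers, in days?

With flow normal to the layers, continuity requires the same specific discharge q through every layer.
Σ(b_i/K_i) = 4.89/0.156 + 6.47/0.0700 = 123.8 d.
q = Δh / Σ(b_i/K_i) = 6.32 / 123.8 = 0.05106 m/day.
In each layer the seepage velocity is v_i = q/n_i, so the layer transit time is t_i = b_i·n_i / q:
  layer 1 (silty sand): t_1 = 4.89 × 0.25 / 0.05106 = 23.94 d
  layer 2 (silt): t_2 = 6.47 × 0.18 / 0.05106 = 22.81 d
Total t = Σ t_i = 46.75 days.

46.8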